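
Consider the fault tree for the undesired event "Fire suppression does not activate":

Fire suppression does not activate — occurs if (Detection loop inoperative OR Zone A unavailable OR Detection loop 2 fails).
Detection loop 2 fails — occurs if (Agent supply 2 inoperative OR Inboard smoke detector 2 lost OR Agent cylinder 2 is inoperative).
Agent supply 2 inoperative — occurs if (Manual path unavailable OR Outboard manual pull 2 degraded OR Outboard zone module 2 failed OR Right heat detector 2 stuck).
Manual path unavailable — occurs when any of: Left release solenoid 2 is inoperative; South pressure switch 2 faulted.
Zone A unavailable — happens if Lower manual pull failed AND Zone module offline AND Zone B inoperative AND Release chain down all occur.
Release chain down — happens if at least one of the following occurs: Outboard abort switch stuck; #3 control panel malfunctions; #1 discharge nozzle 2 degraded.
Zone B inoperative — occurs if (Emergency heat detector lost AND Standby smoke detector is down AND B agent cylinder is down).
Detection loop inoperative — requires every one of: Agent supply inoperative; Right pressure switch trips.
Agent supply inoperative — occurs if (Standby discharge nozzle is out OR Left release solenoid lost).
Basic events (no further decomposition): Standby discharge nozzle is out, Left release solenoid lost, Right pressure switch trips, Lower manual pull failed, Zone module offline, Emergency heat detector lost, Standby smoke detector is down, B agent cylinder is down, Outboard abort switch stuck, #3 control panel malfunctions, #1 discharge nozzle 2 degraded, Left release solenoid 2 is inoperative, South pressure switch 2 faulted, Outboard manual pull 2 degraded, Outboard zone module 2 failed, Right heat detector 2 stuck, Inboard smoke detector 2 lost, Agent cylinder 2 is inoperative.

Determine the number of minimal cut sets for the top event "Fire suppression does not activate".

Agent supply inoperative [OR]: union of children's cut sets → 2 cut set(s).
Detection loop inoperative [AND]: one cut set from each child combined → 2 × 1 = 2 cut set(s).
Zone B inoperative [AND]: one cut set from each child combined → 1 × 1 × 1 = 1 cut set(s).
Release chain down [OR]: union of children's cut sets → 3 cut set(s).
Zone A unavailable [AND]: one cut set from each child combined → 1 × 1 × 1 × 3 = 3 cut set(s).
Manual path unavailable [OR]: union of children's cut sets → 2 cut set(s).
Agent supply 2 inoperative [OR]: union of children's cut sets → 5 cut set(s).
Detection loop 2 fails [OR]: union of children's cut sets → 7 cut set(s).
Fire suppression does not activate [OR]: union of children's cut sets → 12 cut set(s).

12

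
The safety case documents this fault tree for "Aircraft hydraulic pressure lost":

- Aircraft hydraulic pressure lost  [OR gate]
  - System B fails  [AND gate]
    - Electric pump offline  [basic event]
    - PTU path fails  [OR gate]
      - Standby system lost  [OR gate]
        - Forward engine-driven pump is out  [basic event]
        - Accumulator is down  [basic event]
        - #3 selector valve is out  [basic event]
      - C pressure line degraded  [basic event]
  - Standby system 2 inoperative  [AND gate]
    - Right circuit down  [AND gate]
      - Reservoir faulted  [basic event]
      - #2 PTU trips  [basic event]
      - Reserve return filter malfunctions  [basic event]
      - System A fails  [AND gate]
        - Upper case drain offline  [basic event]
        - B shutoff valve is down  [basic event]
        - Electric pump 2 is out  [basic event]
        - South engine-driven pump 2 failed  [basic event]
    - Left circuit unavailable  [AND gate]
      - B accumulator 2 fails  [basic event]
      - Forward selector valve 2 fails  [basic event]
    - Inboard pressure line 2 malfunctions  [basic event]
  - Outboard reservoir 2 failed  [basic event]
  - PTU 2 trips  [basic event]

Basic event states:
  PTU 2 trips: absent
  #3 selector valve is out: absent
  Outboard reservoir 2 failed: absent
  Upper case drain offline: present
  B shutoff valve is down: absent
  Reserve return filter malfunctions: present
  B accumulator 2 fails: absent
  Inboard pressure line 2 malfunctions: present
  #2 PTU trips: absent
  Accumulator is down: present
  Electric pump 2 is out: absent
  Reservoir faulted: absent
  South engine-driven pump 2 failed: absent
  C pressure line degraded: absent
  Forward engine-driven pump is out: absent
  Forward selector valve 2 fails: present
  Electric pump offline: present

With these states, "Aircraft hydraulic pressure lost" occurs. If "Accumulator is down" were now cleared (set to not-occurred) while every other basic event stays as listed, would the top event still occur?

Counterfactual: set "Accumulator is down" to not occurred.
Standby system lost [OR]: Forward engine-driven pump is out=not, Accumulator is down=not, #3 selector valve is out=not → no input occurs → does not occur.
PTU path fails [OR]: Standby system lost=not, C pressure line degraded=not → no input occurs → does not occur.
System B fails [AND]: Electric pump offline=occurs, PTU path fails=not → not all inputs occur → does not occur.
System A fails [AND]: Upper case drain offline=occurs, B shutoff valve is down=not, Electric pump 2 is out=not, South engine-driven pump 2 failed=not → not all inputs occur → does not occur.
Right circuit down [AND]: Reservoir faulted=not, #2 PTU trips=not, Reserve return filter malfunctions=occurs, System A fails=not → not all inputs occur → does not occur.
Left circuit unavailable [AND]: B accumulator 2 fails=not, Forward selector valve 2 fails=occurs → not all inputs occur → does not occur.
Standby system 2 inoperative [AND]: Right circuit down=not, Left circuit unavailable=not, Inboard pressure line 2 malfunctions=occurs → not all inputs occur → does not occur.
Aircraft hydraulic pressure lost [OR]: System B fails=not, Standby system 2 inoperative=not, Outboard reservoir 2 failed=not, PTU 2 trips=not → no input occurs → does not occur.

No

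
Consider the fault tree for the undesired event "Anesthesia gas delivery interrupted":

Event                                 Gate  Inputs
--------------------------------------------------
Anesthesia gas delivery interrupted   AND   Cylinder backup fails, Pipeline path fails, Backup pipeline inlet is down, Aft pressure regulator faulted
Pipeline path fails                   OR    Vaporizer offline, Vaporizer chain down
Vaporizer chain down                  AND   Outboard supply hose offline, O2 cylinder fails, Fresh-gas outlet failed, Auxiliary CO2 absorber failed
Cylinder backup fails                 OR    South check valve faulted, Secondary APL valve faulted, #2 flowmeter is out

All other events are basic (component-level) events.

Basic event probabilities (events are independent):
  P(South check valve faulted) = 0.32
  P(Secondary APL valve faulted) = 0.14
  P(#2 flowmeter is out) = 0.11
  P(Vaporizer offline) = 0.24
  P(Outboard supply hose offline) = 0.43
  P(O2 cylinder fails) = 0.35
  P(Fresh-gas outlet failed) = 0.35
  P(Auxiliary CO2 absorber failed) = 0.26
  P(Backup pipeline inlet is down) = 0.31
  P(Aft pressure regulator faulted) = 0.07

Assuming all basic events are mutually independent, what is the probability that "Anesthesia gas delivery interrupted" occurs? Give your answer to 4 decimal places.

P(Cylinder backup fails) [OR] = 1 − (1−0.32) × (1−0.14) × (1−0.11) = 0.479528
P(Vaporizer chain down) [AND] = 0.43 × 0.35 × 0.35 × 0.26 = 0.013696
P(Pipeline path fails) [OR] = 1 − (1−0.24) × (1−0.013696) = 0.250409
P(Anesthesia gas delivery interrupted) [AND] = 0.479528 × 0.250409 × 0.31 × 0.07 = 0.002606
Rounded to 4 decimal places: P(Anesthesia gas delivery interrupted) ≈ 0.0026.

0.0026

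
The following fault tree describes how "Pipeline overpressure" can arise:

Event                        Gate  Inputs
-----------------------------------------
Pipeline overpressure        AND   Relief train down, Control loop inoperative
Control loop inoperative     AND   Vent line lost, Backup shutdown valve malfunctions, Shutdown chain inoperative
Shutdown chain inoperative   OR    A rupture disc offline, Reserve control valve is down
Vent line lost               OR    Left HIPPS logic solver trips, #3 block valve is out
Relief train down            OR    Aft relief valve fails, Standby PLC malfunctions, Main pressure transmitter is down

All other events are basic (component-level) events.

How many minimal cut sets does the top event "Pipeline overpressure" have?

12

Relief train down [OR]: union of children's cut sets → 3 cut set(s).
Vent line lost [OR]: union of children's cut sets → 2 cut set(s).
Shutdown chain inoperative [OR]: union of children's cut sets → 2 cut set(s).
Control loop inoperative [AND]: one cut set from each child combined → 2 × 1 × 2 = 4 cut set(s).
Pipeline overpressure [AND]: one cut set from each child combined → 3 × 4 = 12 cut set(s).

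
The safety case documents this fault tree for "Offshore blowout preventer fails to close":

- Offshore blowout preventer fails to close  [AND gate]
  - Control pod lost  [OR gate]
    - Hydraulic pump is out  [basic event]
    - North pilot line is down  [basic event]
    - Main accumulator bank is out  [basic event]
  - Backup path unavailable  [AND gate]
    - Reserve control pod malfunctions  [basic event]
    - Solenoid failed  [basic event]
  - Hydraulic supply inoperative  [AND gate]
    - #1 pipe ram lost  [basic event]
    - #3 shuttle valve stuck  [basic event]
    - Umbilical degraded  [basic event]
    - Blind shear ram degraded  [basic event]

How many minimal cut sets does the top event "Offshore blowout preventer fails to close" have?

3

Control pod lost [OR]: union of children's cut sets → 3 cut set(s).
Backup path unavailable [AND]: one cut set from each child combined → 1 × 1 = 1 cut set(s).
Hydraulic supply inoperative [AND]: one cut set from each child combined → 1 × 1 × 1 × 1 = 1 cut set(s).
Offshore blowout preventer fails to close [AND]: one cut set from each child combined → 3 × 1 × 1 = 3 cut set(s).
Minimal cut sets: {#1 pipe ram lost, #3 shuttle valve stuck, Blind shear ram degraded, Hydraulic pump is out, Reserve control pod malfunctions, Solenoid failed, Umbilical degraded}; {#1 pipe ram lost, #3 shuttle valve stuck, Blind shear ram degraded, North pilot line is down, Reserve control pod malfunctions, Solenoid failed, Umbilical degraded}; {#1 pipe ram lost, #3 shuttle valve stuck, Blind shear ram degraded, Main accumulator bank is out, Reserve control pod malfunctions, Solenoid failed, Umbilical degraded}.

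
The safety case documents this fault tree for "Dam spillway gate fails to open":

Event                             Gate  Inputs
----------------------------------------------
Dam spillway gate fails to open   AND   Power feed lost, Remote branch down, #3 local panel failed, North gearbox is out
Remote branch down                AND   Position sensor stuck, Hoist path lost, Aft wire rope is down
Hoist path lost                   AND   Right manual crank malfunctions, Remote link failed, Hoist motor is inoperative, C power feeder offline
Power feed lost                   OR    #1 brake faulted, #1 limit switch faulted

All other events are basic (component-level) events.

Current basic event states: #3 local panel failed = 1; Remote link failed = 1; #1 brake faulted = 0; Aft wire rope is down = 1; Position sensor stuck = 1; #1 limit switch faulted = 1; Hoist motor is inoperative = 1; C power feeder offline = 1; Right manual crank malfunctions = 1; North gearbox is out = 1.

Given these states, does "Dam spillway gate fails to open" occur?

Yes

Power feed lost [OR]: #1 brake faulted=not, #1 limit switch faulted=occurs → at least one input occurs → occurs.
Hoist path lost [AND]: Right manual crank malfunctions=occurs, Remote link failed=occurs, Hoist motor is inoperative=occurs, C power feeder offline=occurs → all inputs occur → occurs.
Remote branch down [AND]: Position sensor stuck=occurs, Hoist path lost=occurs, Aft wire rope is down=occurs → all inputs occur → occurs.
Dam spillway gate fails to open [AND]: Power feed lost=occurs, Remote branch down=occurs, #3 local panel failed=occurs, North gearbox is out=occurs → all inputs occur → occurs.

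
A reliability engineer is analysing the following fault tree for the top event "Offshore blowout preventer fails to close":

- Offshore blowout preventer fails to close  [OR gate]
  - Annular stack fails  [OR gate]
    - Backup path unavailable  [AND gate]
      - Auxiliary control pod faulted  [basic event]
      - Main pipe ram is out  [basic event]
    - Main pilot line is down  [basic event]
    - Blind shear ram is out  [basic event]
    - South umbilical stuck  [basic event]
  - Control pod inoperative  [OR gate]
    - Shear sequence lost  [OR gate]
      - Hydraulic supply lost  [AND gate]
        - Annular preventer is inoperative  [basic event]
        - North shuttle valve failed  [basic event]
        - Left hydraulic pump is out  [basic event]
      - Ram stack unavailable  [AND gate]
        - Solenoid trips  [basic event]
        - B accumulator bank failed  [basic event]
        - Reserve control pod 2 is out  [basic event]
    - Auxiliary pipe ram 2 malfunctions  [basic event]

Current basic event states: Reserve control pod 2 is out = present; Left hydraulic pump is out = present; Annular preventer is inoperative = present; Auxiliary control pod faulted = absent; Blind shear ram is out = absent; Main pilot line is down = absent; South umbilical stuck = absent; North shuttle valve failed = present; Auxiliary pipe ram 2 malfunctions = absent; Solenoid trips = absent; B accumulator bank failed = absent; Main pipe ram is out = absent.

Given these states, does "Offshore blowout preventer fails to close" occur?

Yes

Backup path unavailable [AND]: Auxiliary control pod faulted=not, Main pipe ram is out=not → not all inputs occur → does not occur.
Annular stack fails [OR]: Backup path unavailable=not, Main pilot line is down=not, Blind shear ram is out=not, South umbilical stuck=not → no input occurs → does not occur.
Hydraulic supply lost [AND]: Annular preventer is inoperative=occurs, North shuttle valve failed=occurs, Left hydraulic pump is out=occurs → all inputs occur → occurs.
Ram stack unavailable [AND]: Solenoid trips=not, B accumulator bank failed=not, Reserve control pod 2 is out=occurs → not all inputs occur → does not occur.
Shear sequence lost [OR]: Hydraulic supply lost=occurs, Ram stack unavailable=not → at least one input occurs → occurs.
Control pod inoperative [OR]: Shear sequence lost=occurs, Auxiliary pipe ram 2 malfunctions=not → at least one input occurs → occurs.
Offshore blowout preventer fails to close [OR]: Annular stack fails=not, Control pod inoperative=occurs → at least one input occurs → occurs.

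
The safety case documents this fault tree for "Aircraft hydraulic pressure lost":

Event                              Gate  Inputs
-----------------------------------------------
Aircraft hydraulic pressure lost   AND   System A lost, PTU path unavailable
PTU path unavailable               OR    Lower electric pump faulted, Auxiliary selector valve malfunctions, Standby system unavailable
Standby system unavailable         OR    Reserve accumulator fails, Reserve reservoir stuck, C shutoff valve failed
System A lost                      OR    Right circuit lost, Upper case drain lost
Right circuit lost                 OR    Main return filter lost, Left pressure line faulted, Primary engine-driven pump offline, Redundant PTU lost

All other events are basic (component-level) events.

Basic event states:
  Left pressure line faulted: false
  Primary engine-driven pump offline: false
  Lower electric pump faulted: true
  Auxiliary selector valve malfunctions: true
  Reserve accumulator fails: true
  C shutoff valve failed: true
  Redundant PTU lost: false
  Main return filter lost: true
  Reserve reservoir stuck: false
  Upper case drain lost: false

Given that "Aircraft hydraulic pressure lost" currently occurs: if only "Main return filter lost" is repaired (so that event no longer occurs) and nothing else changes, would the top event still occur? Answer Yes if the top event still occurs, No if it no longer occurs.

No

Counterfactual: set "Main return filter lost" to not occurred.
Right circuit lost [OR]: Main return filter lost=not, Left pressure line faulted=not, Primary engine-driven pump offline=not, Redundant PTU lost=not → no input occurs → does not occur.
System A lost [OR]: Right circuit lost=not, Upper case drain lost=not → no input occurs → does not occur.
Standby system unavailable [OR]: Reserve accumulator fails=occurs, Reserve reservoir stuck=not, C shutoff valve failed=occurs → at least one input occurs → occurs.
PTU path unavailable [OR]: Lower electric pump faulted=occurs, Auxiliary selector valve malfunctions=occurs, Standby system unavailable=occurs → at least one input occurs → occurs.
Aircraft hydraulic pressure lost [AND]: System A lost=not, PTU path unavailable=occurs → not all inputs occur → does not occur.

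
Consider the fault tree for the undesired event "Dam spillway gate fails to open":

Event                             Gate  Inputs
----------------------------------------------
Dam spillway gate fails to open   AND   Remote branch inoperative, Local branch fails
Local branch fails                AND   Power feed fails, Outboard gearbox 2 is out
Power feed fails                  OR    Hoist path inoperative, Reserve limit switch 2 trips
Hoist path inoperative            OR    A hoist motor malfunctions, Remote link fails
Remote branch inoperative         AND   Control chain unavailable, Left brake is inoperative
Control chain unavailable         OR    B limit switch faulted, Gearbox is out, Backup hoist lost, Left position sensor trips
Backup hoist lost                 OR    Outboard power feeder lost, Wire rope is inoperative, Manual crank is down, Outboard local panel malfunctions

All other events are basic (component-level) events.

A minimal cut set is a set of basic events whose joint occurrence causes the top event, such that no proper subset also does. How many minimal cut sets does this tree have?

Backup hoist lost [OR]: union of children's cut sets → 4 cut set(s).
Control chain unavailable [OR]: union of children's cut sets → 7 cut set(s).
Remote branch inoperative [AND]: one cut set from each child combined → 7 × 1 = 7 cut set(s).
Hoist path inoperative [OR]: union of children's cut sets → 2 cut set(s).
Power feed fails [OR]: union of children's cut sets → 3 cut set(s).
Local branch fails [AND]: one cut set from each child combined → 3 × 1 = 3 cut set(s).
Dam spillway gate fails to open [AND]: one cut set from each child combined → 7 × 3 = 21 cut set(s).

21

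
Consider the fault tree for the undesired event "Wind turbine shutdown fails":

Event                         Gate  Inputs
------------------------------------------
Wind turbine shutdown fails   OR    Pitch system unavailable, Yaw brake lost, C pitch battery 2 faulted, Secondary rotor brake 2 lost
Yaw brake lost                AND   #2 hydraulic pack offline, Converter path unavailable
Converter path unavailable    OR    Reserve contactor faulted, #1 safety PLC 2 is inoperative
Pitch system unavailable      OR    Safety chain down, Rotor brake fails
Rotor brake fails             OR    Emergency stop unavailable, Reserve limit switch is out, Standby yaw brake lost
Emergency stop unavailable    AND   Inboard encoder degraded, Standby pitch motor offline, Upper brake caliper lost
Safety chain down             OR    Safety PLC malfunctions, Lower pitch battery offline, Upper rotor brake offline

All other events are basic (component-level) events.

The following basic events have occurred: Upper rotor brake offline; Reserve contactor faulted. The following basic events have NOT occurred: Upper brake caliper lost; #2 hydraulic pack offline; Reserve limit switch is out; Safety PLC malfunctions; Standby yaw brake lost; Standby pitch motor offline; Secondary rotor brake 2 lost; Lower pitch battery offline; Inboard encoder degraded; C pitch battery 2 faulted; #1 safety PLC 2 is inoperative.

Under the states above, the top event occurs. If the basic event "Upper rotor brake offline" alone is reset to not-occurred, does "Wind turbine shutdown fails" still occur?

No

Counterfactual: set "Upper rotor brake offline" to not occurred.
Safety chain down [OR]: Safety PLC malfunctions=not, Lower pitch battery offline=not, Upper rotor brake offline=not → no input occurs → does not occur.
Emergency stop unavailable [AND]: Inboard encoder degraded=not, Standby pitch motor offline=not, Upper brake caliper lost=not → not all inputs occur → does not occur.
Rotor brake fails [OR]: Emergency stop unavailable=not, Reserve limit switch is out=not, Standby yaw brake lost=not → no input occurs → does not occur.
Pitch system unavailable [OR]: Safety chain down=not, Rotor brake fails=not → no input occurs → does not occur.
Converter path unavailable [OR]: Reserve contactor faulted=occurs, #1 safety PLC 2 is inoperative=not → at least one input occurs → occurs.
Yaw brake lost [AND]: #2 hydraulic pack offline=not, Converter path unavailable=occurs → not all inputs occur → does not occur.
Wind turbine shutdown fails [OR]: Pitch system unavailable=not, Yaw brake lost=not, C pitch battery 2 faulted=not, Secondary rotor brake 2 lost=not → no input occurs → does not occur.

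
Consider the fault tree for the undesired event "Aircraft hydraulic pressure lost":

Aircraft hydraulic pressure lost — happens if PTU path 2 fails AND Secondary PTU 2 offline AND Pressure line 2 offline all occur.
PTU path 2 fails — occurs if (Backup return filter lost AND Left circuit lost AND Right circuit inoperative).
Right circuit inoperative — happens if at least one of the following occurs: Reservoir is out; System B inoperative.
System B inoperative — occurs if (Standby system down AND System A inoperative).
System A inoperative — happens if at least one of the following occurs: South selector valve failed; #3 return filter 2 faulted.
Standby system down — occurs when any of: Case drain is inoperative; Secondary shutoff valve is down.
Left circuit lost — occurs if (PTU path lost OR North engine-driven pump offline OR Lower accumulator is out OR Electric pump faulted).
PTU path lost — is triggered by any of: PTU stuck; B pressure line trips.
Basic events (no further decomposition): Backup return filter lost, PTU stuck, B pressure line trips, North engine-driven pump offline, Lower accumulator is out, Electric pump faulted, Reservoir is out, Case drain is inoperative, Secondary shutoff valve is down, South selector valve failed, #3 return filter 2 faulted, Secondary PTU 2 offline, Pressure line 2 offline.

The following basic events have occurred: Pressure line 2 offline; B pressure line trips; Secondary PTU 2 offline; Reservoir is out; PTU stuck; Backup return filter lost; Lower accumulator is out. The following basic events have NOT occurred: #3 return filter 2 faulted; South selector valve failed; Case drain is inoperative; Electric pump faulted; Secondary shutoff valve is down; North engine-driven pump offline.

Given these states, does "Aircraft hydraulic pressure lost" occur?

Yes

PTU path lost [OR]: PTU stuck=occurs, B pressure line trips=occurs → at least one input occurs → occurs.
Left circuit lost [OR]: PTU path lost=occurs, North engine-driven pump offline=not, Lower accumulator is out=occurs, Electric pump faulted=not → at least one input occurs → occurs.
Standby system down [OR]: Case drain is inoperative=not, Secondary shutoff valve is down=not → no input occurs → does not occur.
System A inoperative [OR]: South selector valve failed=not, #3 return filter 2 faulted=not → no input occurs → does not occur.
System B inoperative [AND]: Standby system down=not, System A inoperative=not → not all inputs occur → does not occur.
Right circuit inoperative [OR]: Reservoir is out=occurs, System B inoperative=not → at least one input occurs → occurs.
PTU path 2 fails [AND]: Backup return filter lost=occurs, Left circuit lost=occurs, Right circuit inoperative=occurs → all inputs occur → occurs.
Aircraft hydraulic pressure lost [AND]: PTU path 2 fails=occurs, Secondary PTU 2 offline=occurs, Pressure line 2 offline=occurs → all inputs occur → occurs.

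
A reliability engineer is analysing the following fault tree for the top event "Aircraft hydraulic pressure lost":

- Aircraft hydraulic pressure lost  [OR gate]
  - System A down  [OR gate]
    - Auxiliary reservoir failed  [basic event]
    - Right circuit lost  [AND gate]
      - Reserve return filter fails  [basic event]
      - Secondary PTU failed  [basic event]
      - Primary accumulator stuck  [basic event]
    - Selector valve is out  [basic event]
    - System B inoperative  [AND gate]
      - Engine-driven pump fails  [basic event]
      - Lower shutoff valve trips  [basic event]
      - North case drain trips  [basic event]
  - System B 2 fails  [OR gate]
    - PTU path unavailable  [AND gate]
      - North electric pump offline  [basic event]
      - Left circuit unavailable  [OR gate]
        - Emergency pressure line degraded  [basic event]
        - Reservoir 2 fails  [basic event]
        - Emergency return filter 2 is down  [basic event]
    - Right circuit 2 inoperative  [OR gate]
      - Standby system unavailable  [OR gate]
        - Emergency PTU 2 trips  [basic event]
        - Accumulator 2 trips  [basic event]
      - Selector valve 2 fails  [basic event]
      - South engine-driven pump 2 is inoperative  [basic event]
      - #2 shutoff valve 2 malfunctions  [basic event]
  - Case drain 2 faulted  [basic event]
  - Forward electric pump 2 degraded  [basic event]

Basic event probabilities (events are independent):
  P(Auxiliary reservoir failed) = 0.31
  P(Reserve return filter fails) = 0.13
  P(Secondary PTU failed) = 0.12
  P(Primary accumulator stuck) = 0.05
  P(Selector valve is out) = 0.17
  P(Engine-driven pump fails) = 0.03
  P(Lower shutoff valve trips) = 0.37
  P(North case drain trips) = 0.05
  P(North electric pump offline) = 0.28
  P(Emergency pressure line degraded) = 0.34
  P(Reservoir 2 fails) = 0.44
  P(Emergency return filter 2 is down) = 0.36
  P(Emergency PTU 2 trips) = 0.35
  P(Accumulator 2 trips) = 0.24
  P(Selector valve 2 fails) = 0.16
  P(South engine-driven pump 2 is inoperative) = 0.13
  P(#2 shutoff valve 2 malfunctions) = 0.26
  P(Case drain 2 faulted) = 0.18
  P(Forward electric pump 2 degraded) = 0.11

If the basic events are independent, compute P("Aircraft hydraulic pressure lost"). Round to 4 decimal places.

P(Right circuit lost) [AND] = 0.13 × 0.12 × 0.05 = 0.000780
P(System B inoperative) [AND] = 0.03 × 0.37 × 0.05 = 0.000555
P(System A down) [OR] = 1 − (1−0.31) × (1−0.000780) × (1−0.17) × (1−0.000555) = 0.428064
P(Left circuit unavailable) [OR] = 1 − (1−0.34) × (1−0.44) × (1−0.36) = 0.763456
P(PTU path unavailable) [AND] = 0.28 × 0.763456 = 0.213768
P(Standby system unavailable) [OR] = 1 − (1−0.35) × (1−0.24) = 0.506000
P(Right circuit 2 inoperative) [OR] = 1 − (1−0.506000) × (1−0.16) × (1−0.13) × (1−0.26) = 0.732849
P(System B 2 fails) [OR] = 1 − (1−0.213768) × (1−0.732849) = 0.789957
P(Aircraft hydraulic pressure lost) [OR] = 1 − (1−0.428064) × (1−0.789957) × (1−0.18) × (1−0.11) = 0.912328
Rounded to 4 decimal places: P(Aircraft hydraulic pressure lost) ≈ 0.9123.

0.9123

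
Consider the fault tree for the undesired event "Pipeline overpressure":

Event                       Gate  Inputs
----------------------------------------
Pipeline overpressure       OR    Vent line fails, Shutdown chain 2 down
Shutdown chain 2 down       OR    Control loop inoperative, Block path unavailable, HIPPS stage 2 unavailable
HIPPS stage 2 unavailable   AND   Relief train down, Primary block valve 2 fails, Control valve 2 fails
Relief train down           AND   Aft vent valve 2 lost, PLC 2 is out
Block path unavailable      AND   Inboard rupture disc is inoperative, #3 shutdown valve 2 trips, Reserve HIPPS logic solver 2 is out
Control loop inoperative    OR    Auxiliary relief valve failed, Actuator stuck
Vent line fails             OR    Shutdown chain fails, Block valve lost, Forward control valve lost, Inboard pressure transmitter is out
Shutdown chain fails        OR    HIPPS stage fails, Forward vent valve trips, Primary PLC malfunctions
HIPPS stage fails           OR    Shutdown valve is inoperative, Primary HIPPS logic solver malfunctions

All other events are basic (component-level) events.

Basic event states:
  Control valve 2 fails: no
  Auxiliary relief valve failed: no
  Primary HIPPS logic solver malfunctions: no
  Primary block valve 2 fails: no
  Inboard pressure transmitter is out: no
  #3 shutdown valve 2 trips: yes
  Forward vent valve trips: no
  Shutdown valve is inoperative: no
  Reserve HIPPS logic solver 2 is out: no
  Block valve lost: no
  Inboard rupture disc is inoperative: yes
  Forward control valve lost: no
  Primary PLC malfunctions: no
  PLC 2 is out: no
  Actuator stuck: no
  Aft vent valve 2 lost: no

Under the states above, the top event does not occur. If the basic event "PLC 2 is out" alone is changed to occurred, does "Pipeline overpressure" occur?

Counterfactual: set "PLC 2 is out" to occurred.
HIPPS stage fails [OR]: Shutdown valve is inoperative=not, Primary HIPPS logic solver malfunctions=not → no input occurs → does not occur.
Shutdown chain fails [OR]: HIPPS stage fails=not, Forward vent valve trips=not, Primary PLC malfunctions=not → no input occurs → does not occur.
Vent line fails [OR]: Shutdown chain fails=not, Block valve lost=not, Forward control valve lost=not, Inboard pressure transmitter is out=not → no input occurs → does not occur.
Control loop inoperative [OR]: Auxiliary relief valve failed=not, Actuator stuck=not → no input occurs → does not occur.
Block path unavailable [AND]: Inboard rupture disc is inoperative=occurs, #3 shutdown valve 2 trips=occurs, Reserve HIPPS logic solver 2 is out=not → not all inputs occur → does not occur.
Relief train down [AND]: Aft vent valve 2 lost=not, PLC 2 is out=occurs → not all inputs occur → does not occur.
HIPPS stage 2 unavailable [AND]: Relief train down=not, Primary block valve 2 fails=not, Control valve 2 fails=not → not all inputs occur → does not occur.
Shutdown chain 2 down [OR]: Control loop inoperative=not, Block path unavailable=not, HIPPS stage 2 unavailable=not → no input occurs → does not occur.
Pipeline overpressure [OR]: Vent line fails=not, Shutdown chain 2 down=not → no input occurs → does not occur.

No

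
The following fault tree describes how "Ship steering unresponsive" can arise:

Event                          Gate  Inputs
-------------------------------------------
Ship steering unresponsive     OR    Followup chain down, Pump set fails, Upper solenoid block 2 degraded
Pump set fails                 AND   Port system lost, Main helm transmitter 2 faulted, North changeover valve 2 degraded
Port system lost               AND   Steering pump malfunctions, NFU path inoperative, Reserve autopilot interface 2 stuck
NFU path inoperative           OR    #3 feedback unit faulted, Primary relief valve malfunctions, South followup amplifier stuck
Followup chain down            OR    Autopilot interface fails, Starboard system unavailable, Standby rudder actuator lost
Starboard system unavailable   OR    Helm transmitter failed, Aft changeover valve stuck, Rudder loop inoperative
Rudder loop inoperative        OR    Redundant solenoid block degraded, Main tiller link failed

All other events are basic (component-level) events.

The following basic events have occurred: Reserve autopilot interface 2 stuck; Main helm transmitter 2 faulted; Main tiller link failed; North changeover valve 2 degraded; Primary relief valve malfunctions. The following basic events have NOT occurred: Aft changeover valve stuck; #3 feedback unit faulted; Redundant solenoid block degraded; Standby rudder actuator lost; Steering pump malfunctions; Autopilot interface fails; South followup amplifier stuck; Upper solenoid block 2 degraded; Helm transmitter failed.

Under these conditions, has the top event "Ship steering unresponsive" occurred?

Rudder loop inoperative [OR]: Redundant solenoid block degraded=not, Main tiller link failed=occurs → at least one input occurs → occurs.
Starboard system unavailable [OR]: Helm transmitter failed=not, Aft changeover valve stuck=not, Rudder loop inoperative=occurs → at least one input occurs → occurs.
Followup chain down [OR]: Autopilot interface fails=not, Starboard system unavailable=occurs, Standby rudder actuator lost=not → at least one input occurs → occurs.
NFU path inoperative [OR]: #3 feedback unit faulted=not, Primary relief valve malfunctions=occurs, South followup amplifier stuck=not → at least one input occurs → occurs.
Port system lost [AND]: Steering pump malfunctions=not, NFU path inoperative=occurs, Reserve autopilot interface 2 stuck=occurs → not all inputs occur → does not occur.
Pump set fails [AND]: Port system lost=not, Main helm transmitter 2 faulted=occurs, North changeover valve 2 degraded=occurs → not all inputs occur → does not occur.
Ship steering unresponsive [OR]: Followup chain down=occurs, Pump set fails=not, Upper solenoid block 2 degraded=not → at least one input occurs → occurs.

Yes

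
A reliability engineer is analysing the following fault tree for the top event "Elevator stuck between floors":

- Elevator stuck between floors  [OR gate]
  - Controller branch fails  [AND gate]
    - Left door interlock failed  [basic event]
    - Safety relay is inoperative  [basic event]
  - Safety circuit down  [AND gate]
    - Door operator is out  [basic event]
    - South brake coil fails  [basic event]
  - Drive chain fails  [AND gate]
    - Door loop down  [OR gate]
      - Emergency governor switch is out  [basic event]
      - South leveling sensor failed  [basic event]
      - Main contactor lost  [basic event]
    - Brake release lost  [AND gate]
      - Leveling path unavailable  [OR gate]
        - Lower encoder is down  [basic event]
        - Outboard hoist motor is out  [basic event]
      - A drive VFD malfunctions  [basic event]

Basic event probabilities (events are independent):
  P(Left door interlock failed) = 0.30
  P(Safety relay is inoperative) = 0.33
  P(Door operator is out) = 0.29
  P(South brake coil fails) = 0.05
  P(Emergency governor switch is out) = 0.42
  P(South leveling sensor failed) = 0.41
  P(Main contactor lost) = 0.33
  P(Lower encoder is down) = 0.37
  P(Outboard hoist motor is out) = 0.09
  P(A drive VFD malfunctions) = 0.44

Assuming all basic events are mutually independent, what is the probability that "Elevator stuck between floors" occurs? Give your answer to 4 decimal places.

P(Controller branch fails) [AND] = 0.30 × 0.33 = 0.099000
P(Safety circuit down) [AND] = 0.29 × 0.05 = 0.014500
P(Door loop down) [OR] = 1 − (1−0.42) × (1−0.41) × (1−0.33) = 0.770726
P(Leveling path unavailable) [OR] = 1 − (1−0.37) × (1−0.09) = 0.426700
P(Brake release lost) [AND] = 0.426700 × 0.44 = 0.187748
P(Drive chain fails) [AND] = 0.770726 × 0.187748 = 0.144702
P(Elevator stuck between floors) [OR] = 1 − (1−0.099000) × (1−0.014500) × (1−0.144702) = 0.240551
Rounded to 4 decimal places: P(Elevator stuck between floors) ≈ 0.2406.

0.2406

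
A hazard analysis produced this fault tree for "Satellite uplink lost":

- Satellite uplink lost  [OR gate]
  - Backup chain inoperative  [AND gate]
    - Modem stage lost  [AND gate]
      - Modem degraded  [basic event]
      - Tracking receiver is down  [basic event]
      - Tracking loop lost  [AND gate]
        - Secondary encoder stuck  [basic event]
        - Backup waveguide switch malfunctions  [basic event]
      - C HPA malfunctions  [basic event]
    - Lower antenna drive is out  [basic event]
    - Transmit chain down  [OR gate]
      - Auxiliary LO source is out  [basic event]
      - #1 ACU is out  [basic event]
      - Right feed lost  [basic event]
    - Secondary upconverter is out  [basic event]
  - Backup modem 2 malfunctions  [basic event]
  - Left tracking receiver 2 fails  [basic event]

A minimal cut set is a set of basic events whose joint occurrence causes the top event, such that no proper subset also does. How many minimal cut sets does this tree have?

Tracking loop lost [AND]: one cut set from each child combined → 1 × 1 = 1 cut set(s).
Modem stage lost [AND]: one cut set from each child combined → 1 × 1 × 1 × 1 = 1 cut set(s).
Transmit chain down [OR]: union of children's cut sets → 3 cut set(s).
Backup chain inoperative [AND]: one cut set from each child combined → 1 × 1 × 3 × 1 = 3 cut set(s).
Satellite uplink lost [OR]: union of children's cut sets → 5 cut set(s).
Minimal cut sets: {Auxiliary LO source is out, Backup waveguide switch malfunctions, C HPA malfunctions, Lower antenna drive is out, Modem degraded, Secondary encoder stuck, Secondary upconverter is out, Tracking receiver is down}; {#1 ACU is out, Backup waveguide switch malfunctions, C HPA malfunctions, Lower antenna drive is out, Modem degraded, Secondary encoder stuck, Secondary upconverter is out, Tracking receiver is down}; {Backup waveguide switch malfunctions, C HPA malfunctions, Lower antenna drive is out, Modem degraded, Right feed lost, Secondary encoder stuck, Secondary upconverter is out, Tracking receiver is down}; {Backup modem 2 malfunctions}; {Left tracking receiver 2 fails}.

5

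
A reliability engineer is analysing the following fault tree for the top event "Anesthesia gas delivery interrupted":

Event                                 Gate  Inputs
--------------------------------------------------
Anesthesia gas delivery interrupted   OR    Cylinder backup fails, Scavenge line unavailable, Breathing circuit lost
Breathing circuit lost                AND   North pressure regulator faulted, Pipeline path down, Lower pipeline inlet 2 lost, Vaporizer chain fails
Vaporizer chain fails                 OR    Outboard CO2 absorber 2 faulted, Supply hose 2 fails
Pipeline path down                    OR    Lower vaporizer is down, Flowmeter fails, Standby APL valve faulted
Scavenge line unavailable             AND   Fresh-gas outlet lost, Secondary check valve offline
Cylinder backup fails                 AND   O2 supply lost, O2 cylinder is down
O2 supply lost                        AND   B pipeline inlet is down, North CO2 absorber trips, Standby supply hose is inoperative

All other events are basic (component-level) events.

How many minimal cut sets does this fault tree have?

O2 supply lost [AND]: one cut set from each child combined → 1 × 1 × 1 = 1 cut set(s).
Cylinder backup fails [AND]: one cut set from each child combined → 1 × 1 = 1 cut set(s).
Scavenge line unavailable [AND]: one cut set from each child combined → 1 × 1 = 1 cut set(s).
Pipeline path down [OR]: union of children's cut sets → 3 cut set(s).
Vaporizer chain fails [OR]: union of children's cut sets → 2 cut set(s).
Breathing circuit lost [AND]: one cut set from each child combined → 1 × 3 × 1 × 2 = 6 cut set(s).
Anesthesia gas delivery interrupted [OR]: union of children's cut sets → 8 cut set(s).
Minimal cut sets: {B pipeline inlet is down, North CO2 absorber trips, O2 cylinder is down, Standby supply hose is inoperative}; {Fresh-gas outlet lost, Secondary check valve offline}; {Lower pipeline inlet 2 lost, Lower vaporizer is down, North pressure regulator faulted, Outboard CO2 absorber 2 faulted}; {Lower pipeline inlet 2 lost, Lower vaporizer is down, North pressure regulator faulted, Supply hose 2 fails}; {Flowmeter fails, Lower pipeline inlet 2 lost, North pressure regulator faulted, Outboard CO2 absorber 2 faulted}; {Flowmeter fails, Lower pipeline inlet 2 lost, North pressure regulator faulted, Supply hose 2 fails}; {Lower pipeline inlet 2 lost, North pressure regulator faulted, Outboard CO2 absorber 2 faulted, Standby APL valve faulted}; {Lower pipeline inlet 2 lost, North pressure regulator faulted, Standby APL valve faulted, Supply hose 2 fails}.

8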